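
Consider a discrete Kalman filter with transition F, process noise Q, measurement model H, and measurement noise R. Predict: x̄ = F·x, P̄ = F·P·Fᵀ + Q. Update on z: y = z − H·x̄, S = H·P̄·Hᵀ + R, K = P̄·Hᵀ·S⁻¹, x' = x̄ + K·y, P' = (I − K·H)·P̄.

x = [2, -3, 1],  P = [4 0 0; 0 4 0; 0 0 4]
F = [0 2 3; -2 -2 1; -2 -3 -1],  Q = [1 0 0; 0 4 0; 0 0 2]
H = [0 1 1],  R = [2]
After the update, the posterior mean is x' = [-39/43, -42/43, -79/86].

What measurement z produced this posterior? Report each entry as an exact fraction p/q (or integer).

z = [-2]

x̄ = F·x = [-3, 3, 4]
P̄ = F·P·Fᵀ + Q = [53 -4 -36; -4 40 36; -36 36 58]
S = H·P̄·Hᵀ + R = [172]
K = P̄·Hᵀ·S⁻¹ = [-10/43; 19/43; 47/86]
x' − x̄ = [90/43, -171/43, -423/86] = K·y
y = (KᵀK)⁻¹·Kᵀ·(x' − x̄) = [-9]
z = y + H·x̄ = [-9] + [7] = [-2]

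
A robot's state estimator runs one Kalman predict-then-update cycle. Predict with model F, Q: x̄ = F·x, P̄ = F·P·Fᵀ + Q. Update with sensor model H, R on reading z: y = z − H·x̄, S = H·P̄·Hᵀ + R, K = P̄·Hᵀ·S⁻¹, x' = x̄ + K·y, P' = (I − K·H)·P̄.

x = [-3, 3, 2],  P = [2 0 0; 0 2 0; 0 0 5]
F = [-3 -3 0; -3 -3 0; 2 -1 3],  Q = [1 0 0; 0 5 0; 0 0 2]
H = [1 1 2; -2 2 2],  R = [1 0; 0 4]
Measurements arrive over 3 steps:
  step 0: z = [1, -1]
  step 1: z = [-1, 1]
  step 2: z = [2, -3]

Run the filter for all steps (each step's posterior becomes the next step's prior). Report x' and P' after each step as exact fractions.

step 0: x' = [7043/6632, 7873/6632, -4203/6632], P' = [23189/9948 15785/3316 -10983/3316; 15785/3316 41119/3316 -27741/3316; -10983/3316 -27741/3316 19443/3316]
step 1: x' = [-34302411/23954362, -48645821/23954362, 14580087/11977181], P' = [15044975/11977181 25616949/11977181 -35518385/23954362; 25616949/11977181 72088292/11977181 -46873890/11977181; -35518385/23954362 -46873890/11977181 132095775/47908724]
step 2: x' = [1104956615589/439422735329, 1093534708117/439422735329, -1307633525407/878845470658], P' = [552535159296/439422735329 941844789387/439422735329 -653007852907/439422735329; 941844789387/439422735329 2650378111724/439422735329 -1723679370297/439422735329; -653007852907/439422735329 -1723679370297/439422735329 1214389251039/439422735329]

step 0: x̄ = F·x = [0, 0, -3]
step 0: P̄ = F·P·Fᵀ + Q = [37 36 -6; 36 41 -6; -6 -6 57]
step 0: y = z − H·x̄ = [7, 5]
step 0: S = H·P̄·Hᵀ + R = [331 212; 212 256]
step 0: K = P̄·Hᵀ·S⁻¹ = [2323/4974 -8783/19896; 711/1658 -2407/6632; 81/1658 2685/6632]
step 0: x' = x̄ + K·y = [7043/6632, 7873/6632, -4203/6632]
step 0: P' = (I − K·H)·P̄ = [23189/9948 15785/3316 -10983/3316; 15785/3316 41119/3316 -27741/3316; -10983/3316 -27741/3316 19443/3316]
step 1: x̄ = F·x = [-11187/1658, -11187/1658, -1599/1658]
step 1: P̄ = F·P·Fᵀ + Q = [181771/829 180942/829 94535/829; 180942/829 185087/829 94535/829; 94535/829 94535/829 168875/2487]
step 1: y = z − H·x̄ = [11957/829, 2428/829]
step 1: S = H·P̄·Hᵀ + R = [5133053/2487 1829816/2487; 1829816/2487 745136/2487]
step 1: K = P̄·Hᵀ·S⁻¹ = [5143539/11977181 -14374437/47908724; 3957461/11977181 -402547/23954362; 1414805/11977181 15636985/95817448]
step 1: x' = x̄ + K·y = [-34302411/23954362, -48645821/23954362, 14580087/11977181]
step 1: P' = (I − K·H)·P̄ = [15044975/11977181 25616949/11977181 -35518385/23954362; 25616949/11977181 72088292/11977181 -46873890/11977181; -35518385/23954362 -46873890/11977181 132095775/47908724]
step 2: x̄ = F·x = [124422348/11977181, 124422348/11977181, 67521521/23954362]
step 2: P̄ = F·P·Fᵀ + Q = [1257281666/11977181 1245304485/11977181 1261683843/23954362; 1245304485/11977181 1305190390/11977181 1261683843/23954362; 1261683843/23954362 1261683843/23954362 1676413127/47908724]
step 2: y = z − H·x̄ = [-292411855/11977181, -103453064/11977181]
step 2: S = H·P̄·Hᵀ + R = [11788206706/11977181 4295598261/11977181; 4295598261/11977181 2011774195/11977181]
step 2: K = P̄·Hᵀ·S⁻¹ = [188364242869/439422735329 -131849111408/439422735329; 144864160517/439422735329 -7573023980/439422735329; 52091278874/439422735329 143717733649/878845470658]
step 2: x' = x̄ + K·y = [1104956615589/439422735329, 1093534708117/439422735329, -1307633525407/878845470658]
step 2: P' = (I − K·H)·P̄ = [552535159296/439422735329 941844789387/439422735329 -653007852907/439422735329; 941844789387/439422735329 2650378111724/439422735329 -1723679370297/439422735329; -653007852907/439422735329 -1723679370297/439422735329 1214389251039/439422735329]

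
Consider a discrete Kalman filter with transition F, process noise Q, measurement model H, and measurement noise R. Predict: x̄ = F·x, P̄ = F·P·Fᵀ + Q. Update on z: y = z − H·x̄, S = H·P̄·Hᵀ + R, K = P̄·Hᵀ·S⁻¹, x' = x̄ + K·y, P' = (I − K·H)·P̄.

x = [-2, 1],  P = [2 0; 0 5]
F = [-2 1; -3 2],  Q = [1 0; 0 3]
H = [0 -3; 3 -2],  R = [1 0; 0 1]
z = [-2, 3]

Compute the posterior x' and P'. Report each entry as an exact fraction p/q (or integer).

x' = [5525/3843, 2629/3843]
P' = [592/3843 281/3843; 281/3843 851/7686]

x̄ = F·x = [5, 8]
P̄ = F·P·Fᵀ + Q = [14 22; 22 41]
y = z − H·x̄ = [22, 4]
S = H·P̄·Hᵀ + R = [370 48; 48 27]
K = P̄·Hᵀ·S⁻¹ = [-281/1281 1214/3843; -851/2562 -8/3843]
x' = x̄ + K·y = [5525/3843, 2629/3843]
P' = (I − K·H)·P̄ = [592/3843 281/3843; 281/3843 851/7686]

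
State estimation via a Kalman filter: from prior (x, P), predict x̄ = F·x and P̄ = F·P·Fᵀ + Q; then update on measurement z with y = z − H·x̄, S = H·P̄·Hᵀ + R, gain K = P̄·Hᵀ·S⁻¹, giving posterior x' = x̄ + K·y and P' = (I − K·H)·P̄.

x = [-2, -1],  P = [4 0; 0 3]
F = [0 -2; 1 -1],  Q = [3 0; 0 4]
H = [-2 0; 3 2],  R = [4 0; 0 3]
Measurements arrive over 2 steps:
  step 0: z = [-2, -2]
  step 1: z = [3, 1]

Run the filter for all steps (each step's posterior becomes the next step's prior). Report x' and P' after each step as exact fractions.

step 0: x' = [727/815, -1847/815], P' = [561/815 -756/815; -756/815 1581/815]
step 1: x' = [-501991/763522, 516649/381761], P' = [216651/381761 -271494/381761; -271494/381761 591774/381761]

step 0: x̄ = F·x = [2, -1]
step 0: P̄ = F·P·Fᵀ + Q = [15 6; 6 11]
step 0: y = z − H·x̄ = [2, -6]
step 0: S = H·P̄·Hᵀ + R = [64 -114; -114 254]
step 0: K = P̄·Hᵀ·S⁻¹ = [-561/1630 57/815; 378/815 298/815]
step 0: x' = x̄ + K·y = [727/815, -1847/815]
step 0: P' = (I − K·H)·P̄ = [561/815 -756/815; -756/815 1581/815]
step 1: x̄ = F·x = [3694/815, 2574/815]
step 1: P̄ = F·P·Fᵀ + Q = [8769/815 4674/815; 4674/815 6914/815]
step 1: y = z − H·x̄ = [9833/815, -3083/163]
step 1: S = H·P̄·Hᵀ + R = [38336/815 -14262/163; -14262/163 33022/163]
step 1: K = P̄·Hᵀ·S⁻¹ = [-216651/763522 35655/381761; 135747/381761 123022/381761]
step 1: x' = x̄ + K·y = [-501991/763522, 516649/381761]
step 1: P' = (I − K·H)·P̄ = [216651/381761 -271494/381761; -271494/381761 591774/381761]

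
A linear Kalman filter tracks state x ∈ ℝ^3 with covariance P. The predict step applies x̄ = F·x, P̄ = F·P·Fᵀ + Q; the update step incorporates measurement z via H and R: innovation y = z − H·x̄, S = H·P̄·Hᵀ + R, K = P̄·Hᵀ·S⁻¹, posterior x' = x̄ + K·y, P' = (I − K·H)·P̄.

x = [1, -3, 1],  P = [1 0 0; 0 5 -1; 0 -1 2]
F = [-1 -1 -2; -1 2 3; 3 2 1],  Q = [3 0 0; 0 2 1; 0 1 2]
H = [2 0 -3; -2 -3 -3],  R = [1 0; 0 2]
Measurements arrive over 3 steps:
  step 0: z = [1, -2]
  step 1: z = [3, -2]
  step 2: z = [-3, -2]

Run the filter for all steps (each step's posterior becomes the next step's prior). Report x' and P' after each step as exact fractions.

step 0: x̄ = F·x = [0, -4, -2]
step 0: P̄ = F·P·Fᵀ + Q = [13 -14 -12; -14 29 16; -12 16 29]
step 0: y = z − H·x̄ = [-5, -20]
step 0: S = H·P̄·Hᵀ + R = [458 437; 437 552]
step 0: K = P̄·Hᵀ·S⁻¹ = [500/2689 -3278/61847; 209/2689 -15794/61847; -555/2689 -2331/61847]
step 0: x' = x̄ + K·y = [8060/61847, 44457/61847, -13249/61847]
step 0: P' = (I − K·H)·P̄ = [261467/61847 -342604/61847 170478/61847; -342604/61847 468937/61847 -230005/61847; 170478/61847 -230005/61847 117907/61847]
step 1: x̄ = F·x = [-26019/61847, 41107/61847, 99845/61847]
step 1: P̄ = F·P·Fᵀ + Q = [464257/61847 398312/61847 -288390/61847; 398312/61847 909560/61847 -339717/61847; -288390/61847 -339717/61847 462152/61847]
step 1: y = z − H·x̄ = [537114/61847, 247124/61847]
step 1: S = H·P̄·Hᵀ + R = [9538923/61847 -3144985/61847; -3144985/61847 9530288/61847]
step 1: K = P̄·Hᵀ·S⁻¹ = [212412136/1309970617 -102859100/1309970617; 152360585/1309970617 -294200452/1309970617; -291872019/1309970617 -67524405/1309970617]
step 1: x' = x̄ + K·y = [882604723/1309970617, 1018318963/1309970617, -689789843/1309970617]
step 1: P' = (I − K·H)·P̄ = [1580306735/1309970617 -1967698868/1309970617 982733778/1309970617; -1967698868/1309970617 2870518987/1309970617 -1362586107/1309970617; 982733778/1309970617 -1362586107/1309970617 752446525/1309970617]
step 2: x̄ = F·x = [-521344000/1309970617, -915336326/1309970617, 3994662252/1309970617]
step 2: P̄ = F·P·Fᵀ + Q = [5935716621/1309970617 1847657450/1309970617 -2214562800/1309970617; 1847657450/1309970617 8077702162/1309970617 -601148169/1309970617; -2214562800/1309970617 -601148169/1309970617 5910896146/1309970617]
step 2: y = z − H·x̄ = [9096762905/1309970617, 5575348544/1309970617]
step 2: S = H·P̄·Hᵀ + R = [104825656015/1309970617 12958920609/1309970617; 12958920609/1309970617 137036661248/1309970617]
step 2: K = P̄·Hᵀ·S⁻¹ = [2043425468232/10837666208567 -1045049002674/10837666208567; 833669944391/10837666208567 -2144953321744/10837666208567; -2204592870285/10837666208567 -701018975319/10837666208567]
step 2: x' = x̄ + K·y = [5429047200712/10837666208567, -10912667764019/10837666208567, 14755851838119/10837666208567]
step 2: P' = (I − K·H)·P̄ = [11633174728515/10837666208567 -14133058480160/10837666208567 7074307996266/10837666208567; -14133058480160/10837666208567 20551936836173/10837666208567 -9699928968237/10837666208567; 7074307996266/10837666208567 -9699928968237/10837666208567 5451069620939/10837666208567]

step 0: x' = [8060/61847, 44457/61847, -13249/61847], P' = [261467/61847 -342604/61847 170478/61847; -342604/61847 468937/61847 -230005/61847; 170478/61847 -230005/61847 117907/61847]
step 1: x' = [882604723/1309970617, 1018318963/1309970617, -689789843/1309970617], P' = [1580306735/1309970617 -1967698868/1309970617 982733778/1309970617; -1967698868/1309970617 2870518987/1309970617 -1362586107/1309970617; 982733778/1309970617 -1362586107/1309970617 752446525/1309970617]
step 2: x' = [5429047200712/10837666208567, -10912667764019/10837666208567, 14755851838119/10837666208567], P' = [11633174728515/10837666208567 -14133058480160/10837666208567 7074307996266/10837666208567; -14133058480160/10837666208567 20551936836173/10837666208567 -9699928968237/10837666208567; 7074307996266/10837666208567 -9699928968237/10837666208567 5451069620939/10837666208567]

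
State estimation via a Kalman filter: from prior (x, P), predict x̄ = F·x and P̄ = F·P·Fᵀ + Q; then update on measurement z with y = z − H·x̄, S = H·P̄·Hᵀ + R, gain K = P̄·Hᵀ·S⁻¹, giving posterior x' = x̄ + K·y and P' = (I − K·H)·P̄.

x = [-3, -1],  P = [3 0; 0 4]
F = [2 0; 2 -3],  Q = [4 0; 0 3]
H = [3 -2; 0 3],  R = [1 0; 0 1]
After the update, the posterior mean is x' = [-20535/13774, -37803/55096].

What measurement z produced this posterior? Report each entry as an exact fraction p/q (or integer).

x̄ = F·x = [-6, -3]
P̄ = F·P·Fᵀ + Q = [16 12; 12 51]
S = H·P̄·Hᵀ + R = [205 -198; -198 460]
K = P̄·Hᵀ·S⁻¹ = [2271/6887 3033/13774; -33/27548 18297/55096]
x' − x̄ = [62109/13774, 127485/55096] = K·y
y = (KᵀK)⁻¹·Kᵀ·(x' − x̄) = [9, 7]
z = y + H·x̄ = [9, 7] + [-12, -9] = [-3, -2]

z = [-3, -2]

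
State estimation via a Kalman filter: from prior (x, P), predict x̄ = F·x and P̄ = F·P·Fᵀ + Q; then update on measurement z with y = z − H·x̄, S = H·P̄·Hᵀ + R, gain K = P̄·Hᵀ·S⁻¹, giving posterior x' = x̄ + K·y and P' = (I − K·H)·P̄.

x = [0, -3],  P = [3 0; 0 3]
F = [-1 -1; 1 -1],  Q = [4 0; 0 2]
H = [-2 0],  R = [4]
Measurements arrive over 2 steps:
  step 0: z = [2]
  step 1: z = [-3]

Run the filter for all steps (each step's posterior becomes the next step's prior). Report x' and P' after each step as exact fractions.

step 0: x̄ = F·x = [3, 3]
step 0: P̄ = F·P·Fᵀ + Q = [10 0; 0 8]
step 0: y = z − H·x̄ = [8]
step 0: S = H·P̄·Hᵀ + R = [44]
step 0: K = P̄·Hᵀ·S⁻¹ = [-5/11; 0]
step 0: x' = x̄ + K·y = [-7/11, 3]
step 0: P' = (I − K·H)·P̄ = [10/11 0; 0 8]
step 1: x̄ = F·x = [-26/11, -40/11]
step 1: P̄ = F·P·Fᵀ + Q = [142/11 78/11; 78/11 120/11]
step 1: y = z − H·x̄ = [-85/11]
step 1: S = H·P̄·Hᵀ + R = [612/11]
step 1: K = P̄·Hᵀ·S⁻¹ = [-71/153; -13/51]
step 1: x' = x̄ + K·y = [11/9, -5/3]
step 1: P' = (I − K·H)·P̄ = [142/153 26/51; 26/51 124/17]

step 0: x' = [-7/11, 3], P' = [10/11 0; 0 8]
step 1: x' = [11/9, -5/3], P' = [142/153 26/51; 26/51 124/17]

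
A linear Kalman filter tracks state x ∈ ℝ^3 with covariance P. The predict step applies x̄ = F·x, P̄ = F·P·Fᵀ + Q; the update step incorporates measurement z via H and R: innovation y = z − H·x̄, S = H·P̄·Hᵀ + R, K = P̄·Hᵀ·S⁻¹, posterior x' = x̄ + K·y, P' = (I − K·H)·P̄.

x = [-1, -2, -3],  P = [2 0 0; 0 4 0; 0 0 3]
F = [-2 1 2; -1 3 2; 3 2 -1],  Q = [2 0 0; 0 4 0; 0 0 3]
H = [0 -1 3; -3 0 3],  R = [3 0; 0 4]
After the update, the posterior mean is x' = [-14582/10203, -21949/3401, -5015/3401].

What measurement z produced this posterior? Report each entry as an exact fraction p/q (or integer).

z = [3, -1]

x̄ = F·x = [-6, -11, -4]
P̄ = F·P·Fᵀ + Q = [26 28 -10; 28 54 12; -10 12 40]
S = H·P̄·Hᵀ + R = [345 498; 498 778]
K = P̄·Hᵀ·S⁻¹ = [4330/10203 -1396/3401; 1650/3401 -1266/3401; 1554/3401 -339/3401]
x' − x̄ = [46636/10203, 15462/3401, 8589/3401] = K·y
y = (KᵀK)⁻¹·Kᵀ·(x' − x̄) = [4, -7]
z = y + H·x̄ = [4, -7] + [-1, 6] = [3, -1]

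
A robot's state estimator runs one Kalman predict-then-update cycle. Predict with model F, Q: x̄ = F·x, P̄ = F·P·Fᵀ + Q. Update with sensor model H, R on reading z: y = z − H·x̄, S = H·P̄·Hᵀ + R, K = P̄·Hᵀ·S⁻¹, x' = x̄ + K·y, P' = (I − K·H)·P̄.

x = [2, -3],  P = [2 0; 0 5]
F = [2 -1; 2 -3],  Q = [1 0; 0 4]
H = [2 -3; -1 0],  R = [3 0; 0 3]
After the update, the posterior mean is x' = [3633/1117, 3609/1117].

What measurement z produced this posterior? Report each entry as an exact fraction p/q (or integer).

x̄ = F·x = [7, 13]
P̄ = F·P·Fᵀ + Q = [14 23; 23 57]
S = H·P̄·Hᵀ + R = [296 41; 41 17]
K = P̄·Hᵀ·S⁻¹ = [-41/1117 -821/1117; -394/1117 -561/1117]
x' − x̄ = [-4186/1117, -10912/1117] = K·y
y = (KᵀK)⁻¹·Kᵀ·(x' − x̄) = [22, 4]
z = y + H·x̄ = [22, 4] + [-25, -7] = [-3, -3]

z = [-3, -3]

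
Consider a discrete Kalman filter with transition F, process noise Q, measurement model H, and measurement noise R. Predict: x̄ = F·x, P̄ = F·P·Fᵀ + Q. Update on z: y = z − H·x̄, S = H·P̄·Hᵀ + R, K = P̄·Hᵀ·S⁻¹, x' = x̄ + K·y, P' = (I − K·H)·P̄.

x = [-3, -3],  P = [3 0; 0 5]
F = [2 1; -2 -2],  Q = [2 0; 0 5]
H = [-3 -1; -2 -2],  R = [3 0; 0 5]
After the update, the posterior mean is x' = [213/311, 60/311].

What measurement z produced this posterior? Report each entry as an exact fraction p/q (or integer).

z = [-3, -1]

x̄ = F·x = [-9, 12]
P̄ = F·P·Fᵀ + Q = [19 -22; -22 37]
S = H·P̄·Hᵀ + R = [79 12; 12 53]
K = P̄·Hᵀ·S⁻¹ = [-1927/4043 894/4043; 1897/4043 -2718/4043]
x' − x̄ = [3012/311, -3672/311] = K·y
y = (KᵀK)⁻¹·Kᵀ·(x' − x̄) = [-18, 5]
z = y + H·x̄ = [-18, 5] + [15, -6] = [-3, -1]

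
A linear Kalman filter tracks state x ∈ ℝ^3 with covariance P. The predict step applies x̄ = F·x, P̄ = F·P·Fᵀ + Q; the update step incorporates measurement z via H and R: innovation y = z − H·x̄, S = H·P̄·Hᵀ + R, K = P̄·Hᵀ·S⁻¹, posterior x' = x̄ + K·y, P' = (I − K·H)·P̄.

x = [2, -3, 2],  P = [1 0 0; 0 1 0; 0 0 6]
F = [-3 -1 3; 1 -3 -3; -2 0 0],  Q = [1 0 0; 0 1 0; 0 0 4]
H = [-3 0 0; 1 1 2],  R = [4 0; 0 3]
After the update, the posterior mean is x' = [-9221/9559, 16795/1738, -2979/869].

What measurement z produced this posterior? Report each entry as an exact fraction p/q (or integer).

x̄ = F·x = [3, 5, -4]
P̄ = F·P·Fᵀ + Q = [65 -54 6; -54 65 -2; 6 -2 8]
S = H·P̄·Hᵀ + R = [589 -69; -69 73]
K = P̄·Hᵀ·S⁻¹ = [-3162/9559 23/9559; 1119/3476 1391/3476; 3/1738 479/1738]
x' − x̄ = [-37898/9559, 8105/1738, 497/869] = K·y
y = (KᵀK)⁻¹·Kᵀ·(x' − x̄) = [12, 2]
z = y + H·x̄ = [12, 2] + [-9, 0] = [3, 2]

z = [3, 2]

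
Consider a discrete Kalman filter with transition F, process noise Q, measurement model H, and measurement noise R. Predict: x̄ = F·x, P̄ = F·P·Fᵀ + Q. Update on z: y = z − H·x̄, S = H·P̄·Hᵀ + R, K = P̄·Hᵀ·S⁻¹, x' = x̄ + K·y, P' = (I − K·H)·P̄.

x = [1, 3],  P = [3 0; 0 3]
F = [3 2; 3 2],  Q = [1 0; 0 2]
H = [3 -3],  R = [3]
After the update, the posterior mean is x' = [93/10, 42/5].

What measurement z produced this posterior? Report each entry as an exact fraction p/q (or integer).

z = [3]

x̄ = F·x = [9, 9]
P̄ = F·P·Fᵀ + Q = [40 39; 39 41]
S = H·P̄·Hᵀ + R = [30]
K = P̄·Hᵀ·S⁻¹ = [1/10; -1/5]
x' − x̄ = [3/10, -3/5] = K·y
y = (KᵀK)⁻¹·Kᵀ·(x' − x̄) = [3]
z = y + H·x̄ = [3] + [0] = [3]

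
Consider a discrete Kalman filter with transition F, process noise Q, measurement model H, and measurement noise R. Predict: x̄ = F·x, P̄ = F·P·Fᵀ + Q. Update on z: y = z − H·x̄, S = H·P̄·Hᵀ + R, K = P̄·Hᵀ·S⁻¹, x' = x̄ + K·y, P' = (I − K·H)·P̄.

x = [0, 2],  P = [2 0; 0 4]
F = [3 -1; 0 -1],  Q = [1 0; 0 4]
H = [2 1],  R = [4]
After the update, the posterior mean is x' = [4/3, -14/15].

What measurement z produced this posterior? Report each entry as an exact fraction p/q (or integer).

x̄ = F·x = [-2, -2]
P̄ = F·P·Fᵀ + Q = [23 4; 4 8]
S = H·P̄·Hᵀ + R = [120]
K = P̄·Hᵀ·S⁻¹ = [5/12; 2/15]
x' − x̄ = [10/3, 16/15] = K·y
y = (KᵀK)⁻¹·Kᵀ·(x' − x̄) = [8]
z = y + H·x̄ = [8] + [-6] = [2]

z = [2]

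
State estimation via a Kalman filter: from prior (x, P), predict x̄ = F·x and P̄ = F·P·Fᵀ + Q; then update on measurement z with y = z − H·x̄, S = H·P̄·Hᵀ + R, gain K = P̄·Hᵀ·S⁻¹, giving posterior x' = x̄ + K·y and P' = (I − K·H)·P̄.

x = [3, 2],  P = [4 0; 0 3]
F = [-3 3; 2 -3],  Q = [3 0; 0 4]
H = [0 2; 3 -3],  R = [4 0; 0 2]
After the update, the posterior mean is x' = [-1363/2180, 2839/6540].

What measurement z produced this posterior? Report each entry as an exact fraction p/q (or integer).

x̄ = F·x = [-3, 0]
P̄ = F·P·Fᵀ + Q = [66 -51; -51 47]
S = H·P̄·Hᵀ + R = [192 -588; -588 1937]
K = P̄·Hᵀ·S⁻¹ = [1469/4360 309/1090; 4603/13080 -49/1090]
x' − x̄ = [5177/2180, 2839/6540] = K·y
y = (KᵀK)⁻¹·Kᵀ·(x' − x̄) = [2, 6]
z = y + H·x̄ = [2, 6] + [0, -9] = [2, -3]

z = [2, -3]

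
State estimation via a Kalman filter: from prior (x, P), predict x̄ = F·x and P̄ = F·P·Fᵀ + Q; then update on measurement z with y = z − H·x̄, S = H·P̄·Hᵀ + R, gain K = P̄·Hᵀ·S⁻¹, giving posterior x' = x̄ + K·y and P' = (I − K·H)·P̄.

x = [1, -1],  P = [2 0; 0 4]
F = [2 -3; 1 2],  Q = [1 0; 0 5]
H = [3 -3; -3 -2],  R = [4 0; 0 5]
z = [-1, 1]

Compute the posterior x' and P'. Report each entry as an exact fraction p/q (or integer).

x' = [-41930/148783, 7131/148783]
P' = [39635/148783 12935/148783; 12935/148783 51895/148783]

x̄ = F·x = [5, -1]
P̄ = F·P·Fᵀ + Q = [45 -20; -20 23]
y = z − H·x̄ = [-19, 14]
S = H·P̄·Hᵀ + R = [976 -327; -327 262]
K = P̄·Hᵀ·S⁻¹ = [20025/148783 -28955/148783; -29220/148783 -28519/148783]
x' = x̄ + K·y = [-41930/148783, 7131/148783]
P' = (I − K·H)·P̄ = [39635/148783 12935/148783; 12935/148783 51895/148783]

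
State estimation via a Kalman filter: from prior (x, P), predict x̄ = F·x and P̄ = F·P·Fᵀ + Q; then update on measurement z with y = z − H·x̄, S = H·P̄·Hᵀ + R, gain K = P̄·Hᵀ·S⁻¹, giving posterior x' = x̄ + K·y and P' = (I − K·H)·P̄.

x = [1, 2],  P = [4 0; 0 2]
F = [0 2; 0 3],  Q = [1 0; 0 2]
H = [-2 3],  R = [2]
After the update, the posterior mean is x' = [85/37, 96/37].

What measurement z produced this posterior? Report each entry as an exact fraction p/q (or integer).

x̄ = F·x = [4, 6]
P̄ = F·P·Fᵀ + Q = [9 12; 12 20]
S = H·P̄·Hᵀ + R = [74]
K = P̄·Hᵀ·S⁻¹ = [9/37; 18/37]
x' − x̄ = [-63/37, -126/37] = K·y
y = (KᵀK)⁻¹·Kᵀ·(x' − x̄) = [-7]
z = y + H·x̄ = [-7] + [10] = [3]

z = [3]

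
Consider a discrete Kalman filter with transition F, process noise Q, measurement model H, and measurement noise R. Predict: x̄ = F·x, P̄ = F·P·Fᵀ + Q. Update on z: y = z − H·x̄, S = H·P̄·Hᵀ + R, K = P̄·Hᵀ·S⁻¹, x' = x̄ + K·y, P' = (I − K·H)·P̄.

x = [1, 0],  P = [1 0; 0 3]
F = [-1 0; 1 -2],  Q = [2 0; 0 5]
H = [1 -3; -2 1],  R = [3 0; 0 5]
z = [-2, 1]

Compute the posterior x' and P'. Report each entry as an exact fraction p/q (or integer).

x̄ = F·x = [-1, 1]
P̄ = F·P·Fᵀ + Q = [3 -1; -1 18]
y = z − H·x̄ = [2, -2]
S = H·P̄·Hᵀ + R = [174 -67; -67 39]
K = P̄·Hᵀ·S⁻¹ = [-235/2297 -816/2297; -805/2297 -205/2297]
x' = x̄ + K·y = [-1135/2297, 1097/2297]
P' = (I − K·H)·P̄ = [2589/2297 1098/2297; 1098/2297 1171/2297]

x' = [-1135/2297, 1097/2297]
P' = [2589/2297 1098/2297; 1098/2297 1171/2297]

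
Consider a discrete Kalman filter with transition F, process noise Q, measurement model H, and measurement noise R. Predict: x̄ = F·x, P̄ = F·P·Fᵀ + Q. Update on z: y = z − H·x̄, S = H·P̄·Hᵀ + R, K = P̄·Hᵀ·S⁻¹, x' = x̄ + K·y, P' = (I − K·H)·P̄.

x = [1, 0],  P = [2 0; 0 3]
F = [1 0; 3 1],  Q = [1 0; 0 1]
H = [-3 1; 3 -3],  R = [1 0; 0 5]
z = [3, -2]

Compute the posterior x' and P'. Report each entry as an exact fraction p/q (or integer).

x̄ = F·x = [1, 3]
P̄ = F·P·Fᵀ + Q = [3 6; 6 22]
y = z − H·x̄ = [3, 4]
S = H·P̄·Hᵀ + R = [14 -21; -21 122]
K = P̄·Hᵀ·S⁻¹ = [-555/1267 -27/181; -520/1267 -84/181]
x' = x̄ + K·y = [-1154/1267, -111/1267]
P' = (I − K·H)·P̄ = [435/1267 750/1267; 750/1267 1730/1267]

x' = [-1154/1267, -111/1267]
P' = [435/1267 750/1267; 750/1267 1730/1267]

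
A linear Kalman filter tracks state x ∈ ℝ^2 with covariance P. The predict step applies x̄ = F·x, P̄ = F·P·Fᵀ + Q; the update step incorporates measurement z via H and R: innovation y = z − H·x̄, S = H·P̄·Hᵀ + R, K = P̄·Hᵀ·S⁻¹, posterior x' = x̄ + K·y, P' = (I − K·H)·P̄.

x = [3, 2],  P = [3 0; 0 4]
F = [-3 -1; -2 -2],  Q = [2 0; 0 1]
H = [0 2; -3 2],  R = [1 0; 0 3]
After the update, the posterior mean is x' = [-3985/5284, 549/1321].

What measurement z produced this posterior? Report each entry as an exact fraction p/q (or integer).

x̄ = F·x = [-11, -10]
P̄ = F·P·Fᵀ + Q = [33 26; 26 29]
S = H·P̄·Hᵀ + R = [117 -40; -40 104]
K = P̄·Hᵀ·S⁻¹ = [441/1321 -3419/10568; 654/1321 -5/2642]
x' − x̄ = [54139/5284, 13759/1321] = K·y
y = (KᵀK)⁻¹·Kᵀ·(x' − x̄) = [21, -10]
z = y + H·x̄ = [21, -10] + [-20, 13] = [1, 3]

z = [1, 3]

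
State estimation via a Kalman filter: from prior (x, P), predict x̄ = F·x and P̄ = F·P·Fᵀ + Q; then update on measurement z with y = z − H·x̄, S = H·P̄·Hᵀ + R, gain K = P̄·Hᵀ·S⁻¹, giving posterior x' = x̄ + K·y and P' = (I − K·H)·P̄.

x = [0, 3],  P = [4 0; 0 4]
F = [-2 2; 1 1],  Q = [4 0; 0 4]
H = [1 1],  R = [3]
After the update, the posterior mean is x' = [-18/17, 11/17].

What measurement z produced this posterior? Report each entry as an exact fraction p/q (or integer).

z = [-1]

x̄ = F·x = [6, 3]
P̄ = F·P·Fᵀ + Q = [36 0; 0 12]
S = H·P̄·Hᵀ + R = [51]
K = P̄·Hᵀ·S⁻¹ = [12/17; 4/17]
x' − x̄ = [-120/17, -40/17] = K·y
y = (KᵀK)⁻¹·Kᵀ·(x' − x̄) = [-10]
z = y + H·x̄ = [-10] + [9] = [-1]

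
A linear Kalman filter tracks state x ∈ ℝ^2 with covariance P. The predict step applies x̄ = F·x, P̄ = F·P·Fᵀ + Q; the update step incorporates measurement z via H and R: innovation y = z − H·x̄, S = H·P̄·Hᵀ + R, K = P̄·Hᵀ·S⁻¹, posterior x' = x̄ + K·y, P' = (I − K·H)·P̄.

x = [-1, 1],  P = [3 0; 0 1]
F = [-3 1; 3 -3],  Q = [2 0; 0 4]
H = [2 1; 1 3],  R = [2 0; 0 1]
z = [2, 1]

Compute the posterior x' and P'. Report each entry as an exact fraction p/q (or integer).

x̄ = F·x = [4, -6]
P̄ = F·P·Fᵀ + Q = [30 -30; -30 40]
y = z − H·x̄ = [0, 15]
S = H·P̄·Hᵀ + R = [42 -30; -30 211]
K = P̄·Hᵀ·S⁻¹ = [755/1327 -270/1327; -760/3981 530/1327]
x' = x̄ + K·y = [1258/1327, -12/1327]
P' = (I − K·H)·P̄ = [960/1327 -410/1327; -410/1327 940/3981]

x' = [1258/1327, -12/1327]
P' = [960/1327 -410/1327; -410/1327 940/3981]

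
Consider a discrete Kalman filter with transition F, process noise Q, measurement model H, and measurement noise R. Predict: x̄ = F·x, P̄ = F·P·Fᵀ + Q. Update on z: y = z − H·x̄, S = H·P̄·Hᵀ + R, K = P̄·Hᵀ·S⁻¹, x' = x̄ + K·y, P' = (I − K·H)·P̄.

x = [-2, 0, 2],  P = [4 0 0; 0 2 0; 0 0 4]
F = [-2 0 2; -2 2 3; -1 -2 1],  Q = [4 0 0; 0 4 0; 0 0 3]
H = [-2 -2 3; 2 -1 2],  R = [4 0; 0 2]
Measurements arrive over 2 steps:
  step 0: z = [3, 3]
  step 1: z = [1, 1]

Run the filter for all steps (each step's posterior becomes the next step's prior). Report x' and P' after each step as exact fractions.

step 0: x' = [18824/56999, 19202/56999, 78891/56999], P' = [19388/56999 -20168/56999 -13352/56999; -20168/56999 387504/56999 222176/56999; -13352/56999 222176/56999 140668/56999]
step 1: x' = [130664306/2091245861, 1989960231/2091245861, 2040731589/2091245861], P' = [698572852/2091245861 -569823368/2091245861 -386032472/2091245861; -569823368/2091245861 9777706632/2091245861 5417094128/2091245861; -386032472/2091245861 5417094128/2091245861 3480071700/2091245861]

step 0: x̄ = F·x = [8, 10, 4]
step 0: P̄ = F·P·Fᵀ + Q = [36 40 16; 40 64 12; 16 12 19]
step 0: y = z − H·x̄ = [27, -11]
step 0: S = H·P̄·Hᵀ + R = [559 -34; -34 206]
step 0: K = P̄·Hᵀ·S⁻¹ = [-9624/56999 16120/56999; -17036/56999 8256/56999; 1089/56999 16228/56999]
step 0: x' = x̄ + K·y = [18824/56999, 19202/56999, 78891/56999]
step 0: P' = (I − K·H)·P̄ = [19388/56999 -20168/56999 -13352/56999; -20168/56999 387504/56999 222176/56999; -13352/56999 222176/56999 140668/56999]
step 1: x̄ = F·x = [120134/56999, 237429/56999, 21663/56999]
step 1: P̄ = F·P·Fᵀ + Q = [975036/56999 2024456/56999 -595856/56999; 2024456/56999 6109256/56999 -1951516/56999; -595856/56999 -1951516/56999 938397/56999]
step 1: y = z − H·x̄ = [707136/56999, 10834/56999]
step 1: S = H·P̄·Hᵀ + R = [83774849/56999 22368738/56999; 22368738/56999 8818378/56999]
step 1: K = P̄·Hᵀ·S⁻¹ = [-353899096/2091245861 597452064/2091245861; -541121036/2091245861 -41582556/2091245861; 94522947/2091245861 385492164/2091245861]
step 1: x' = x̄ + K·y = [130664306/2091245861, 1989960231/2091245861, 2040731589/2091245861]
step 1: P' = (I − K·H)·P̄ = [698572852/2091245861 -569823368/2091245861 -386032472/2091245861; -569823368/2091245861 9777706632/2091245861 5417094128/2091245861; -386032472/2091245861 5417094128/2091245861 3480071700/2091245861]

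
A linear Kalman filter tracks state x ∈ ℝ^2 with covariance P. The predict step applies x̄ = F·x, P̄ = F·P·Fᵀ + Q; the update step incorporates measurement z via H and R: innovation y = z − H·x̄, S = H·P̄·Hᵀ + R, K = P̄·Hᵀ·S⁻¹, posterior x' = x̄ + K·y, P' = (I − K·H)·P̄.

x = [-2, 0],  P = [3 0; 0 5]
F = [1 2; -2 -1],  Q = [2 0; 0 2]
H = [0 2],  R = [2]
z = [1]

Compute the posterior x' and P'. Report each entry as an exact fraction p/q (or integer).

x̄ = F·x = [-2, 4]
P̄ = F·P·Fᵀ + Q = [25 -16; -16 19]
y = z − H·x̄ = [-7]
S = H·P̄·Hᵀ + R = [78]
K = P̄·Hᵀ·S⁻¹ = [-16/39; 19/39]
x' = x̄ + K·y = [34/39, 23/39]
P' = (I − K·H)·P̄ = [463/39 -16/39; -16/39 19/39]

x' = [34/39, 23/39]
P' = [463/39 -16/39; -16/39 19/39]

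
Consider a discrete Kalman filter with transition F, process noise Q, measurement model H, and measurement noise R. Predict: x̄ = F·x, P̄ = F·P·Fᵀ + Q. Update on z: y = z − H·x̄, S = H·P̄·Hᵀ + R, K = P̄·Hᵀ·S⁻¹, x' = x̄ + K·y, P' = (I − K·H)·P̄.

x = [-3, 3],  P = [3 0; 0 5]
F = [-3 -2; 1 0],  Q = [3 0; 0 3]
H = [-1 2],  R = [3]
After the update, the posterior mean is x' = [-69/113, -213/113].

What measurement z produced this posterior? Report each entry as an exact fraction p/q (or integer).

x̄ = F·x = [3, -3]
P̄ = F·P·Fᵀ + Q = [50 -9; -9 6]
S = H·P̄·Hᵀ + R = [113]
K = P̄·Hᵀ·S⁻¹ = [-68/113; 21/113]
x' − x̄ = [-408/113, 126/113] = K·y
y = (KᵀK)⁻¹·Kᵀ·(x' − x̄) = [6]
z = y + H·x̄ = [6] + [-9] = [-3]

z = [-3]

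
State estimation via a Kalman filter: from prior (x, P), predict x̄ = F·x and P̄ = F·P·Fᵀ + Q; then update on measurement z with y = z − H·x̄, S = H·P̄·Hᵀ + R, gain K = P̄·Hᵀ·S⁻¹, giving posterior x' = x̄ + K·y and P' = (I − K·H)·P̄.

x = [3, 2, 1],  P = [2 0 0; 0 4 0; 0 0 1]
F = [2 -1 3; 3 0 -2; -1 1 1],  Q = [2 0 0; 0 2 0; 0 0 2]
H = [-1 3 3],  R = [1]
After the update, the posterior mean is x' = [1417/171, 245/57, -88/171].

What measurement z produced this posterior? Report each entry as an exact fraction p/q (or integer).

x̄ = F·x = [7, 7, 0]
P̄ = F·P·Fᵀ + Q = [23 6 -5; 6 24 -8; -5 -8 9]
S = H·P̄·Hᵀ + R = [171]
K = P̄·Hᵀ·S⁻¹ = [-20/171; 14/57; 8/171]
x' − x̄ = [220/171, -154/57, -88/171] = K·y
y = (KᵀK)⁻¹·Kᵀ·(x' − x̄) = [-11]
z = y + H·x̄ = [-11] + [14] = [3]

z = [3]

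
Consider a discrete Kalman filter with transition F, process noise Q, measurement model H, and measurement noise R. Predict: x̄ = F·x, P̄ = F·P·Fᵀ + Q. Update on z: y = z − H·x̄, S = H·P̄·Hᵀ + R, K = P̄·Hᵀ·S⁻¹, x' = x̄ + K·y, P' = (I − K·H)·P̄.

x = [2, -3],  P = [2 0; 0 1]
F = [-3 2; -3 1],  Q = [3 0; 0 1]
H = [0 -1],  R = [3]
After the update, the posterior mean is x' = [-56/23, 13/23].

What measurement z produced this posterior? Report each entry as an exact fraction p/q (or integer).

x̄ = F·x = [-12, -9]
P̄ = F·P·Fᵀ + Q = [25 20; 20 20]
S = H·P̄·Hᵀ + R = [23]
K = P̄·Hᵀ·S⁻¹ = [-20/23; -20/23]
x' − x̄ = [220/23, 220/23] = K·y
y = (KᵀK)⁻¹·Kᵀ·(x' − x̄) = [-11]
z = y + H·x̄ = [-11] + [9] = [-2]

z = [-2]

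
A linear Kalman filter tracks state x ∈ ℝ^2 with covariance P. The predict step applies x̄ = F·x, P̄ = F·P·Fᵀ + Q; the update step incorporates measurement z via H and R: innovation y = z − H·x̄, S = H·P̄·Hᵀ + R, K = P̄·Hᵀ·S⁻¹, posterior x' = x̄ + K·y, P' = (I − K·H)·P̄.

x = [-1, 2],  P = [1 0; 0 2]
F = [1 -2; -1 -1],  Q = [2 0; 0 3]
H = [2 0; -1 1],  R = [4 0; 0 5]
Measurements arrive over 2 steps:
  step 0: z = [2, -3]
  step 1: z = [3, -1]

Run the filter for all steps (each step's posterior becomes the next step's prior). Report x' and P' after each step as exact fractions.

step 0: x' = [11/16, -29/32], P' = [7/8 9/16; 9/16 93/32]
step 1: x' = [18647/12118, 89/498], P' = [5455/6059 55/83; 55/83 770/249]

step 0: x̄ = F·x = [-5, -1]
step 0: P̄ = F·P·Fᵀ + Q = [11 3; 3 6]
step 0: y = z − H·x̄ = [12, -7]
step 0: S = H·P̄·Hᵀ + R = [48 -16; -16 16]
step 0: K = P̄·Hᵀ·S⁻¹ = [7/16 -1/16; 9/32 15/32]
step 0: x' = x̄ + K·y = [11/16, -29/32]
step 0: P' = (I − K·H)·P̄ = [7/8 9/16; 9/16 93/32]
step 1: x̄ = F·x = [5/2, 7/32]
step 1: P̄ = F·P·Fᵀ + Q = [49/4 11/2; 11/2 253/32]
step 1: y = z − H·x̄ = [-2, 41/32]
step 1: S = H·P̄·Hᵀ + R = [53 -27/2; -27/2 453/32]
step 1: K = P̄·Hᵀ·S⁻¹ = [5455/12118 -288/6059; 55/166 121/249]
step 1: x' = x̄ + K·y = [18647/12118, 89/498]
step 1: P' = (I − K·H)·P̄ = [5455/6059 55/83; 55/83 770/249]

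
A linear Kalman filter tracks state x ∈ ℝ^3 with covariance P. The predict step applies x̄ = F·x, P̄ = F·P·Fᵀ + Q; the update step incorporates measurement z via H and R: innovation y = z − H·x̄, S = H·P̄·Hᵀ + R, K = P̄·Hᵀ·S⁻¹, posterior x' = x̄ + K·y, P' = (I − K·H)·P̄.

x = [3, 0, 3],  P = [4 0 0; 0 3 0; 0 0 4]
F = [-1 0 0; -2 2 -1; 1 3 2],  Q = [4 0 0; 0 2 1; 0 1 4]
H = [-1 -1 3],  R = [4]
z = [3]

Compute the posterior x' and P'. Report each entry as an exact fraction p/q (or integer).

x' = [-573/527, -3555/527, -801/527]
P' = [3432/527 3292/527 2204/527; 3292/527 16829/527 6663/527; 2204/527 6663/527 3161/527]

x̄ = F·x = [-3, -9, 9]
P̄ = F·P·Fᵀ + Q = [8 8 -4; 8 34 3; -4 3 51]
y = z − H·x̄ = [-36]
S = H·P̄·Hᵀ + R = [527]
K = P̄·Hᵀ·S⁻¹ = [-28/527; -33/527; 154/527]
x' = x̄ + K·y = [-573/527, -3555/527, -801/527]
P' = (I − K·H)·P̄ = [3432/527 3292/527 2204/527; 3292/527 16829/527 6663/527; 2204/527 6663/527 3161/527]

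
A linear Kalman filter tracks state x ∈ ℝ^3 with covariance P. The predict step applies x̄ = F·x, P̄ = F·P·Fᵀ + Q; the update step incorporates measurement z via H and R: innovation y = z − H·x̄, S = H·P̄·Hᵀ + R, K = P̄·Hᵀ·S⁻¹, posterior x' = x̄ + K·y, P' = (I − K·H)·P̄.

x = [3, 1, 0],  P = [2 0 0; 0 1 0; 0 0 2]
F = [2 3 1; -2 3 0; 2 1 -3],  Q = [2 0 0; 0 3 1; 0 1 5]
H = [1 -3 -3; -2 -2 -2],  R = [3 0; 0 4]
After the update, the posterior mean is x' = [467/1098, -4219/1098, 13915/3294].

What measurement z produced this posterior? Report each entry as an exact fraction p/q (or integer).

z = [-1, -1]

x̄ = F·x = [9, -3, 7]
P̄ = F·P·Fᵀ + Q = [21 1 5; 1 20 -4; 5 -4 32]
S = H·P̄·Hᵀ + R = [384 246; 246 312]
K = P̄·Hᵀ·S⁻¹ = [395/1647 -1193/3294; -175/1647 -83/3294; -701/4941 -985/9882]
x' − x̄ = [-9415/1098, -925/1098, -9143/3294] = K·y
y = (KᵀK)⁻¹·Kᵀ·(x' − x̄) = [2, 25]
z = y + H·x̄ = [2, 25] + [-3, -26] = [-1, -1]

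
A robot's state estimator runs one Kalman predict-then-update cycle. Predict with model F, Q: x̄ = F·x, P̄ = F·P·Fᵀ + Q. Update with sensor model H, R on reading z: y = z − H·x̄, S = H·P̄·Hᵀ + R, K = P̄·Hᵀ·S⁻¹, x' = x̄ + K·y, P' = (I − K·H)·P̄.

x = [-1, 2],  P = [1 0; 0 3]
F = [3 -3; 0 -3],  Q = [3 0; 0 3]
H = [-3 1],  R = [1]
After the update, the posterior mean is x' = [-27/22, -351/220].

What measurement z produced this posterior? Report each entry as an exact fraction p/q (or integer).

z = [2]

x̄ = F·x = [-9, -6]
P̄ = F·P·Fᵀ + Q = [39 27; 27 30]
S = H·P̄·Hᵀ + R = [220]
K = P̄·Hᵀ·S⁻¹ = [-9/22; -51/220]
x' − x̄ = [171/22, 969/220] = K·y
y = (KᵀK)⁻¹·Kᵀ·(x' − x̄) = [-19]
z = y + H·x̄ = [-19] + [21] = [2]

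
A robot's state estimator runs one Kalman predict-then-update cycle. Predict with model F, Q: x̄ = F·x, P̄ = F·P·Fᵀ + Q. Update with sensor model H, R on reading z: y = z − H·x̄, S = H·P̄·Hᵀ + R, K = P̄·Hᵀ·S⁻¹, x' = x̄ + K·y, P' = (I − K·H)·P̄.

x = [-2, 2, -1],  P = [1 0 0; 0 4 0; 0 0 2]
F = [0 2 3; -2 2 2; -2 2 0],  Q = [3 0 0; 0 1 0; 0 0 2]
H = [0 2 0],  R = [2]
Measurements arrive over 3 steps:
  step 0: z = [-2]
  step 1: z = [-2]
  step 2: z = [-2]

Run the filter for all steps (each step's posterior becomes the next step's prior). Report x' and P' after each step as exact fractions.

step 0: x' = [-333/59, -52/59, 192/59], P' = [615/59 28/59 -176/59; 28/59 29/59 20/59; -176/59 20/59 498/59]
step 1: x' = [-48712/12001, -10996/12001, 7478/12001], P' = [408373/12001 4248/12001 -211564/12001; 4248/12001 5971/12001 3136/12001; -211564/12001 3136/12001 169042/12001]
step 2: x' = [-39322098/8070323, -7967934/8070323, 8371160/8070323], P' = [190208643/8070323 2321888/8070323 -89570276/8070323; 2321888/8070323 4029161/8070323 2482192/8070323; -89570276/8070323 2482192/8070323 81030534/8070323]

step 0: x̄ = F·x = [1, 6, 8]
step 0: P̄ = F·P·Fᵀ + Q = [37 28 16; 28 29 20; 16 20 22]
step 0: y = z − H·x̄ = [-14]
step 0: S = H·P̄·Hᵀ + R = [118]
step 0: K = P̄·Hᵀ·S⁻¹ = [28/59; 29/59; 20/59]
step 0: x' = x̄ + K·y = [-333/59, -52/59, 192/59]
step 0: P' = (I − K·H)·P̄ = [615/59 28/59 -176/59; 28/59 29/59 20/59; -176/59 20/59 498/59]
step 1: x̄ = F·x = [8, 946/59, 562/59]
step 1: P̄ = F·P·Fᵀ + Q = [85 72 20; 72 5971/59 3136/59; 20 3136/59 2470/59]
step 1: y = z − H·x̄ = [-2010/59]
step 1: S = H·P̄·Hᵀ + R = [24002/59]
step 1: K = P̄·Hᵀ·S⁻¹ = [4248/12001; 5971/12001; 3136/12001]
step 1: x' = x̄ + K·y = [-48712/12001, -10996/12001, 7478/12001]
step 1: P' = (I − K·H)·P̄ = [408373/12001 4248/12001 -211564/12001; 4248/12001 5971/12001 3136/12001; -211564/12001 3136/12001 169042/12001]
step 2: x̄ = F·x = [442/12001, 90388/12001, 75432/12001]
step 2: P̄ = F·P·Fᵀ + Q = [1618897/12001 2321888/12001 1295092/12001; 2321888/12001 4029161/12001 2482192/12001; 1295092/12001 2482192/12001 1647394/12001]
step 2: y = z − H·x̄ = [-204778/12001]
step 2: S = H·P̄·Hᵀ + R = [16140646/12001]
step 2: K = P̄·Hᵀ·S⁻¹ = [2321888/8070323; 4029161/8070323; 2482192/8070323]
step 2: x' = x̄ + K·y = [-39322098/8070323, -7967934/8070323, 8371160/8070323]
step 2: P' = (I − K·H)·P̄ = [190208643/8070323 2321888/8070323 -89570276/8070323; 2321888/8070323 4029161/8070323 2482192/8070323; -89570276/8070323 2482192/8070323 81030534/8070323]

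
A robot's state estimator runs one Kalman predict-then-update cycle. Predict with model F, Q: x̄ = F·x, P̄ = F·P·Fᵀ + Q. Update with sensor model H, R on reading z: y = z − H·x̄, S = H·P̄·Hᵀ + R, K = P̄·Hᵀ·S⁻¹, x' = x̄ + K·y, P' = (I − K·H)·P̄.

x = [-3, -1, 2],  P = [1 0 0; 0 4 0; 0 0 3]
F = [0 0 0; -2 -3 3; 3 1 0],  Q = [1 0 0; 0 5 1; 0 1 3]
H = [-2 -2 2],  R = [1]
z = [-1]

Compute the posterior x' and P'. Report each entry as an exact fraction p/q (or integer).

x' = [-98/493, -1327/493, -1696/493]
P' = [489/493 -356/493 132/493; -356/493 3812/493 3367/493; 132/493 3367/493 3532/493]

x̄ = F·x = [0, 15, -10]
P̄ = F·P·Fᵀ + Q = [1 0 0; 0 72 -17; 0 -17 16]
y = z − H·x̄ = [49]
S = H·P̄·Hᵀ + R = [493]
K = P̄·Hᵀ·S⁻¹ = [-2/493; -178/493; 66/493]
x' = x̄ + K·y = [-98/493, -1327/493, -1696/493]
P' = (I − K·H)·P̄ = [489/493 -356/493 132/493; -356/493 3812/493 3367/493; 132/493 3367/493 3532/493]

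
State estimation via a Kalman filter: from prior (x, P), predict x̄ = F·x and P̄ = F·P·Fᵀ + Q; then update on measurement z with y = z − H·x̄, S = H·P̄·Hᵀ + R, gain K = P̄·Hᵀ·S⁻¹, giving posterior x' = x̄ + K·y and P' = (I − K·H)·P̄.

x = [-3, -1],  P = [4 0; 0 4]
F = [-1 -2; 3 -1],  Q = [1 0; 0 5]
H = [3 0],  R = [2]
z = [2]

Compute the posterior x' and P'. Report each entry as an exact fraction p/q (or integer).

x' = [136/191, -1372/191]
P' = [42/191 -8/191; -8/191 8451/191]

x̄ = F·x = [5, -8]
P̄ = F·P·Fᵀ + Q = [21 -4; -4 45]
y = z − H·x̄ = [-13]
S = H·P̄·Hᵀ + R = [191]
K = P̄·Hᵀ·S⁻¹ = [63/191; -12/191]
x' = x̄ + K·y = [136/191, -1372/191]
P' = (I − K·H)·P̄ = [42/191 -8/191; -8/191 8451/191]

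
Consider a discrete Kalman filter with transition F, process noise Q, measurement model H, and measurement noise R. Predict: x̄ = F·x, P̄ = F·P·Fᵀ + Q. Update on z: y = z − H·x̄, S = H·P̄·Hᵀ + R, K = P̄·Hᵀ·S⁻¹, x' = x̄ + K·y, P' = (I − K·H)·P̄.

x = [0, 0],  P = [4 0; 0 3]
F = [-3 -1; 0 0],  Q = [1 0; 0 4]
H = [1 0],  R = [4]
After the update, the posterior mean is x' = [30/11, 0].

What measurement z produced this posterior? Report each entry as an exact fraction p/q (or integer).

z = [3]

x̄ = F·x = [0, 0]
P̄ = F·P·Fᵀ + Q = [40 0; 0 4]
S = H·P̄·Hᵀ + R = [44]
K = P̄·Hᵀ·S⁻¹ = [10/11; 0]
x' − x̄ = [30/11, 0] = K·y
y = (KᵀK)⁻¹·Kᵀ·(x' − x̄) = [3]
z = y + H·x̄ = [3] + [0] = [3]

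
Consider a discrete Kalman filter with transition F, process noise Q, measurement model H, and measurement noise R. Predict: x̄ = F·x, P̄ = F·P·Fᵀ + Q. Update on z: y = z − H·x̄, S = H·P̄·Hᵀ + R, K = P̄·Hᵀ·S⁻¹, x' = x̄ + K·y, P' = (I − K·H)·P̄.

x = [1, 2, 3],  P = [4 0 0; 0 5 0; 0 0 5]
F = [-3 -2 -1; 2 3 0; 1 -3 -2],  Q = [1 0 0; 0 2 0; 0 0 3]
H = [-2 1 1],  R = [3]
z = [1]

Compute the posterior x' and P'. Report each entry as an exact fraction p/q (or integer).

x' = [-55/13, 37/13, -265/26]
P' = [823/104 -591/104 4249/208; -591/104 2063/104 -6289/208; 4249/208 -6289/208 29511/416]

x̄ = F·x = [-10, 8, -11]
P̄ = F·P·Fᵀ + Q = [62 -54 28; -54 63 -37; 28 -37 72]
y = z − H·x̄ = [-16]
S = H·P̄·Hᵀ + R = [416]
K = P̄·Hᵀ·S⁻¹ = [-75/208; 67/208; -21/416]
x' = x̄ + K·y = [-55/13, 37/13, -265/26]
P' = (I − K·H)·P̄ = [823/104 -591/104 4249/208; -591/104 2063/104 -6289/208; 4249/208 -6289/208 29511/416]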